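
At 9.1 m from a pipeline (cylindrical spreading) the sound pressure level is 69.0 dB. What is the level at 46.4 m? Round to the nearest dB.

62 dB

For a line source, L₂ = L₁ − 10·log₁₀(r₂/r₁).
L₂ = 69.0 − 10·log₁₀(46.4/9.1) = 69.0 − 7.075 = 61.93 dB.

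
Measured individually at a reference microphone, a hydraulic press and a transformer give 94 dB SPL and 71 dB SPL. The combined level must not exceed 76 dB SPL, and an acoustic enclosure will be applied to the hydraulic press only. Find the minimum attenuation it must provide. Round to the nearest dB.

20 dB

Fixed contribution from the other source: Σ 10^(L/10) = 10^(71/10) = 1.259e+07 (71.00 dB SPL).
The limit corresponds to 10^(76/10) = 3.981e+07; subtracting the fixed part leaves 2.722e+07 for the hydraulic press, i.e. 74.35 dB SPL.
So the hydraulic press must be reduced from 94 to 74.35 dB SPL: IL = 19.65 dB.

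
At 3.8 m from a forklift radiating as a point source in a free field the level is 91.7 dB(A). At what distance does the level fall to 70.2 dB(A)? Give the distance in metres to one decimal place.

45.2 m

The 21.5 dB drop corresponds to a distance ratio of 10^(21.5/20) for a point source.
r₂ = 3.8·10^((91.7−70.2)/20) = 3.8·10^(21.5/20) = 45.16 m.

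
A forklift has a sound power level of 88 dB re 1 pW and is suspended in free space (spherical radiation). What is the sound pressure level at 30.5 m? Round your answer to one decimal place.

L_p = L_w − 10·log₁₀(4π·r²) with r = 30.5 m.
4π·r² = 1.169e+04 m², 10·log₁₀ of that is 40.678 dB.
L_p = 88 − 40.678 = 47.32 dB.

47.3 dB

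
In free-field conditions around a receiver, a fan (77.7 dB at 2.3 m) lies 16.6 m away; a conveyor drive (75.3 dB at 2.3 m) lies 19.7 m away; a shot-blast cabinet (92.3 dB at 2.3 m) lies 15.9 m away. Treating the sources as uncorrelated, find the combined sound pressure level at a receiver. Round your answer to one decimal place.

First find each source's level at the receiver (point-source: −20·log₁₀(r/r_ref)), then combine on an intensity basis.
fan: 77.7 − 20·log₁₀(16.6/2.3) = 77.7 − 17.17 = 60.53 dB.
conveyor drive: 75.3 − 20·log₁₀(19.7/2.3) = 75.3 − 18.65 = 56.65 dB.
shot-blast cabinet: 92.3 − 20·log₁₀(15.9/2.3) = 92.3 − 16.79 = 75.51 dB.
Σ 10^(L/10) = 3.713e+07 → L_total = 10·log₁₀(3.713e+07) = 75.70 dB.

75.7 dB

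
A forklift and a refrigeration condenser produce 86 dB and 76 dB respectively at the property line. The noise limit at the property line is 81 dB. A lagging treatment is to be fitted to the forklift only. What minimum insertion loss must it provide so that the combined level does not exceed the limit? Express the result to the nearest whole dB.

7 dB

Fixed contribution from the other source: Σ 10^(L/10) = 10^(76/10) = 3.981e+07 (76.00 dB).
The limit corresponds to 10^(81/10) = 1.259e+08; subtracting the fixed part leaves 8.608e+07 for the forklift, i.e. 79.35 dB.
Required insertion loss = 86 − 79.35 = 6.65 dB.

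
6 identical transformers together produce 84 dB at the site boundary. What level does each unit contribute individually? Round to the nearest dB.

76 dB

6 equal contributions raise the level by 10·log₁₀ 6 = 7.782 dB, so each unit alone gives 84 − 7.782.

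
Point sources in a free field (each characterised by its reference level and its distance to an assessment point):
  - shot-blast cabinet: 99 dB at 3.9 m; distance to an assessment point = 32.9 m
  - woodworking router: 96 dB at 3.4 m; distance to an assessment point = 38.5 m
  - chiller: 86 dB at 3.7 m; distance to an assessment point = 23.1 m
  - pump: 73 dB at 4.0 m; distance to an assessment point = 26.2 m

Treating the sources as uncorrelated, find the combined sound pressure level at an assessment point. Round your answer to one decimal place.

81.9 dB

First find each source's level at the receiver (point-source: −20·log₁₀(r/r_ref)), then combine on an intensity basis.
shot-blast cabinet: 99 − 20·log₁₀(32.9/3.9) = 99 − 18.52 = 80.48 dB.
woodworking router: 96 − 20·log₁₀(38.5/3.4) = 96 − 21.08 = 74.92 dB.
chiller: 86 − 20·log₁₀(23.1/3.7) = 86 − 15.91 = 70.09 dB.
pump: 73 − 20·log₁₀(26.2/4.0) = 73 − 16.32 = 56.68 dB.
Σ 10^(L/10) = 1.533e+08 → L_total = 10·log₁₀(1.533e+08) = 81.86 dB.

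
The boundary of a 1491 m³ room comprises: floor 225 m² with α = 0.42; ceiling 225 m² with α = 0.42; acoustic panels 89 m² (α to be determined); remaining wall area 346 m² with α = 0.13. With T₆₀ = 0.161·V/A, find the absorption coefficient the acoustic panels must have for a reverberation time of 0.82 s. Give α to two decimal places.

0.66

Required total absorption A = 0.161·1491/0.82 = 292.75 m².
Absorption from the other surfaces = 225·0.42 + 225·0.42 + 346·0.13 = 233.98 m², so the acoustic panels must supply 58.77 m² over 89 m².
α = 58.77/89 = 0.660.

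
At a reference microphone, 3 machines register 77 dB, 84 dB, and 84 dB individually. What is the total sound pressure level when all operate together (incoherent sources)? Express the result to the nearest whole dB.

87 dB

Incoherent sources combine by intensity addition: L_total = 10·log₁₀(Σ 10^(L_i/10)).
Σ 10^(L/10) = 10^(77/10) + 10^(84/10) + 10^(84/10) = 5.525e+08.
L_total = 10·log₁₀(5.525e+08) = 87.42 dB.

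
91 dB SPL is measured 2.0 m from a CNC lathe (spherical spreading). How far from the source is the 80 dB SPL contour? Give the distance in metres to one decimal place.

7.1 m

The 11.0 dB drop corresponds to a distance ratio of 10^(11.0/20) for a point source.
r₂ = 2.0·10^((91−80)/20) = 2.0·10^(11.0/20) = 7.10 m.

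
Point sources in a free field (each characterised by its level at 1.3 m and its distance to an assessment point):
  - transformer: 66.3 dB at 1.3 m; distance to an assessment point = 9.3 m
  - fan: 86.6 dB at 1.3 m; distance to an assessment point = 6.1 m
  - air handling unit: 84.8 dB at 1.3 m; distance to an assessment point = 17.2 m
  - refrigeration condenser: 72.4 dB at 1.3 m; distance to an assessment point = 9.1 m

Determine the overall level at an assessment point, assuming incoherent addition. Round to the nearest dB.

Apply inverse-square spreading to bring every level to the receiver, then sum 10^(L/10).
transformer: 66.3 − 20·log₁₀(9.3/1.3) = 66.3 − 17.09 = 49.21 dB.
fan: 86.6 − 20·log₁₀(6.1/1.3) = 86.6 − 13.43 = 73.17 dB.
air handling unit: 84.8 − 20·log₁₀(17.2/1.3) = 84.8 − 22.43 = 62.37 dB.
refrigeration condenser: 72.4 − 20·log₁₀(9.1/1.3) = 72.4 − 16.90 = 55.50 dB.
Σ 10^(L/10) = 2.292e+07 → L_total = 10·log₁₀(2.292e+07) = 73.60 dB.

74 dB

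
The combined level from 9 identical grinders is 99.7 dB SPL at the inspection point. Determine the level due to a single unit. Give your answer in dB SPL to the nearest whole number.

For N identical incoherent sources L_total = L₁ + 10·log₁₀ N, so L₁ = 99.7 − 10·log₁₀(9) = 99.7 − 9.542.

90 dB SPL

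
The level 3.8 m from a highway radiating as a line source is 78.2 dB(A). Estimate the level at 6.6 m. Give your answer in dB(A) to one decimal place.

For a line source, L₂ = L₁ − 10·log₁₀(r₂/r₁).
L₂ = 78.2 − 10·log₁₀(6.6/3.8) = 78.2 − 2.398 = 75.80 dB(A).

75.8 dB(A)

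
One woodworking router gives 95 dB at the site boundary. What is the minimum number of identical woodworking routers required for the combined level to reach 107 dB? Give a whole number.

Need L₁ + 10·log₁₀ N ≥ 107, i.e. log₁₀ N ≥ 1.20.
N ≥ 10^(12.0/10) = 15.849, so N = 16.

16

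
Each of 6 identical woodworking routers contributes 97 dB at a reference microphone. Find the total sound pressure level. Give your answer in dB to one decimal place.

104.8 dB

L_total = L₁ + 10·log₁₀ N for N identical incoherent sources.
L_total = 97 + 10·log₁₀(6) = 97 + 7.782 = 104.78 dB.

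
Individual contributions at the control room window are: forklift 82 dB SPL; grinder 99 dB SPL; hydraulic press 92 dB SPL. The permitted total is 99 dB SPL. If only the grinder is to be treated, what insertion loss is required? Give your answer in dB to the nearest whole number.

1 dB

The untreated sources together contribute 10^(82/10) + 10^(92/10) = 1.743e+09, i.e. 92.41 dB SPL.
To meet 99 dB SPL overall, the treated grinder may contribute at most 10^(99/10) − 1.743e+09 = 6.200e+09, i.e. 97.92 dB SPL.
So the grinder must be reduced from 99 to 97.92 dB SPL: IL = 1.08 dB.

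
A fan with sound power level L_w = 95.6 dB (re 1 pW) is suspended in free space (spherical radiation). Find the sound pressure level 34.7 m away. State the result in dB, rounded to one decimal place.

53.8 dB

Free-field spherical radiation: L_p = L_w − 10·log₁₀(4π·r²), r = 34.7 m.
4π·r² = 1.513e+04 m², 10·log₁₀ of that is 41.799 dB.
L_p = 95.6 − 41.799 = 53.80 dB.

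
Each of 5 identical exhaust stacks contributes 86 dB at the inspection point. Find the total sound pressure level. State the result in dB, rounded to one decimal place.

93.0 dB

With 5 equal, uncorrelated contributions the intensity is 5× that of one unit, giving a rise of 10·log₁₀ 5.
L_total = 86 + 10·log₁₀(5) = 86 + 6.990 = 92.99 dB.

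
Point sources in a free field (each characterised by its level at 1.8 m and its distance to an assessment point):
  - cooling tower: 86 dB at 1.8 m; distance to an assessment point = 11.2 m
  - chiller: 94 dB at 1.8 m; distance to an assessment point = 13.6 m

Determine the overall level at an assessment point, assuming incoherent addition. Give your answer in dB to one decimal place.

77.3 dB

Propagate each source to the receiver with L = L_ref − 20·log₁₀(r/r_ref), then add intensities.
cooling tower: 86 − 20·log₁₀(11.2/1.8) = 86 − 15.88 = 70.12 dB.
chiller: 94 − 20·log₁₀(13.6/1.8) = 94 − 17.57 = 76.43 dB.
Σ 10^(L/10) = 5.428e+07 → L_total = 10·log₁₀(5.428e+07) = 77.35 dB.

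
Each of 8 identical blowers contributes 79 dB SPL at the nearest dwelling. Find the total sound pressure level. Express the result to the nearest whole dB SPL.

N identical incoherent sources raise the level by 10·log₁₀ N.
L_total = 79 + 10·log₁₀(8) = 79 + 9.031 = 88.03 dB SPL.

88 dB SPL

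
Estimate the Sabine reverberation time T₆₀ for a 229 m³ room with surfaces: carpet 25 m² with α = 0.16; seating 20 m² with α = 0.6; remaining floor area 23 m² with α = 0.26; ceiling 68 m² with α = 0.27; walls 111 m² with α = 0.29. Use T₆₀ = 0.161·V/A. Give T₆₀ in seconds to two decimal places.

0.51 s

Summing Sᵢαᵢ: 25·0.16 + 20·0.6 + 23·0.26 + 68·0.27 + 111·0.29 = 72.53 m².
T₆₀ = 0.161·V/A = 0.161·229/72.53 = 0.508 s.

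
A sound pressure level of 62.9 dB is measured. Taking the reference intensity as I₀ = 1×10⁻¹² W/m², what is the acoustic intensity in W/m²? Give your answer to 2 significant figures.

1.9e-06 W/m²

I = I₀·10^(L/10) = 10⁻¹² × 10^(62.9/10) = 10^(-5.710).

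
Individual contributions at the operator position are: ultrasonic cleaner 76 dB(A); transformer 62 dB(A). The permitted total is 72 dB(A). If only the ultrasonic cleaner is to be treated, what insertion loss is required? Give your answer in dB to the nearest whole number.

4 dB

Fixed contribution from the other source: Σ 10^(L/10) = 10^(62/10) = 1.585e+06 (62.00 dB(A)).
The limit corresponds to 10^(72/10) = 1.585e+07; subtracting the fixed part leaves 1.426e+07 for the ultrasonic cleaner, i.e. 71.54 dB(A).
Required insertion loss = 76 − 71.54 = 4.46 dB.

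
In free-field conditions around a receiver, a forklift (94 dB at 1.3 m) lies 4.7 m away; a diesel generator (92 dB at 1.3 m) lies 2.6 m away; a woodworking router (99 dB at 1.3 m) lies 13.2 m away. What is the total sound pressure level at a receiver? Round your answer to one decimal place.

First find each source's level at the receiver (point-source: −20·log₁₀(r/r_ref)), then combine on an intensity basis.
forklift: 94 − 20·log₁₀(4.7/1.3) = 94 − 11.16 = 82.84 dB.
diesel generator: 92 − 20·log₁₀(2.6/1.3) = 92 − 6.02 = 85.98 dB.
woodworking router: 99 − 20·log₁₀(13.2/1.3) = 99 − 20.13 = 78.87 dB.
Σ 10^(L/10) = 6.654e+08 → L_total = 10·log₁₀(6.654e+08) = 88.23 dB.

88.2 dB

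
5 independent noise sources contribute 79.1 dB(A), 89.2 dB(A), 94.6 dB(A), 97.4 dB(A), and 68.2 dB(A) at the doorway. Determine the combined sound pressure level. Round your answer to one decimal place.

For uncorrelated sources the intensities add, so convert each level to linear form, sum, and take 10·log₁₀ of the total.
Σ 10^(L/10) = 10^(79.1/10) + 10^(89.2/10) + 10^(94.6/10) + 10^(97.4/10) + 10^(68.2/10) = 9.299e+09.
L_total = 10·log₁₀(9.299e+09) = 99.68 dB(A).

99.7 dB(A)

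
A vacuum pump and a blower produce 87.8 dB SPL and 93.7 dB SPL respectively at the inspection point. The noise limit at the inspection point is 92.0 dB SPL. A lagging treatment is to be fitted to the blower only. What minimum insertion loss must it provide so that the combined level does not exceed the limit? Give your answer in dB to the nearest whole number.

4 dB

Everything except the blower sums to 10^(87.8/10) = 6.026e+08 in linear terms, 87.80 dB SPL.
The limit corresponds to 10^(92.0/10) = 1.585e+09; subtracting the fixed part leaves 9.823e+08 for the blower, i.e. 89.92 dB SPL.
So the blower must be reduced from 93.7 to 89.92 dB SPL: IL = 3.78 dB.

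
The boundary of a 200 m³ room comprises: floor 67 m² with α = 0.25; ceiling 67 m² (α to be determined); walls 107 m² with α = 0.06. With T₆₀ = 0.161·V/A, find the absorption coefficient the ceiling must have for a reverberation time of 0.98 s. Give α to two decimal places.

0.14

From T₆₀ = 0.161·V/A, the target T₆₀ = 0.98 s needs A = 0.161·200/0.98 = 32.86 m².
Absorption from the other surfaces = 67·0.25 + 107·0.06 = 23.17 m², so the ceiling must supply 9.69 m² over 67 m².
α = 9.69/67 = 0.145.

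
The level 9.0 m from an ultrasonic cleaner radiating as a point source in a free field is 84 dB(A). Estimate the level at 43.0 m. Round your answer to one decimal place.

70.4 dB(A)

Spherical spreading from a point source gives a 20·log₁₀(r₂/r₁) drop.
L₂ = 84 − 20·log₁₀(43.0/9.0) = 84 − 13.585 = 70.42 dB(A).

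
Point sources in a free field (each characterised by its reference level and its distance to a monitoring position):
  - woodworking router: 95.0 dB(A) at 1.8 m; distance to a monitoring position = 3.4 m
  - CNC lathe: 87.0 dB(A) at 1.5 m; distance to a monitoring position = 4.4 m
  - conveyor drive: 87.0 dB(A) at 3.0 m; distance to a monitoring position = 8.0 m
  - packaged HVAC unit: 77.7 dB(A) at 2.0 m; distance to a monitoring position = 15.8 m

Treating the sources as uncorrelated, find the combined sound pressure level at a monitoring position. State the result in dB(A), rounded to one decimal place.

Propagate each source to the receiver with L = L_ref − 20·log₁₀(r/r_ref), then add intensities.
woodworking router: 95.0 − 20·log₁₀(3.4/1.8) = 95.0 − 5.52 = 89.48 dB(A).
CNC lathe: 87.0 − 20·log₁₀(4.4/1.5) = 87.0 − 9.35 = 77.65 dB(A).
conveyor drive: 87.0 − 20·log₁₀(8.0/3.0) = 87.0 − 8.52 = 78.48 dB(A).
packaged HVAC unit: 77.7 − 20·log₁₀(15.8/2.0) = 77.7 − 17.95 = 59.75 dB(A).
Σ 10^(L/10) = 1.016e+09 → L_total = 10·log₁₀(1.016e+09) = 90.07 dB(A).

90.1 dB(A)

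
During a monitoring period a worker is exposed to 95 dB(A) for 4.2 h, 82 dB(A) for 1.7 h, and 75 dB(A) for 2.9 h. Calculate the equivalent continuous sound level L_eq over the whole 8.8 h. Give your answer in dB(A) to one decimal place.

91.9 dB(A)

L_eq = 10·log₁₀[(1/T)·Σ tᵢ·10^(Lᵢ/10)] with T = 8.8 h.
Σ tᵢ·10^(Lᵢ/10) = 4.2·10^(95/10) + 1.7·10^(82/10) + 2.9·10^(75/10) = 1.364e+10.
L_eq = 10·log₁₀(1.364e+10/8.8) = 91.90 dB(A).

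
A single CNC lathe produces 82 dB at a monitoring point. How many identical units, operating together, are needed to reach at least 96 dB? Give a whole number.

26

The shortfall is 96 − 82 = 14.0 dB, and N units add 10·log₁₀ N, so need 10·log₁₀ N ≥ 14.0.
N ≥ 10^(14.0/10) = 25.119, so N = 26.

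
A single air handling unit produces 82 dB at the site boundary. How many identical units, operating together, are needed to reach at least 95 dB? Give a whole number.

20

The shortfall is 95 − 82 = 13.0 dB, and N units add 10·log₁₀ N, so need 10·log₁₀ N ≥ 13.0.
N ≥ 10^(13.0/10) = 19.953, so N = 20.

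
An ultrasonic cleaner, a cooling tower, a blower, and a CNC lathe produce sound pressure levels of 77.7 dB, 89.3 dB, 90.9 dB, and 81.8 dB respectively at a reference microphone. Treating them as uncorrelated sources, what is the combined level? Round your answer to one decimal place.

Incoherent sources combine by intensity addition: L_total = 10·log₁₀(Σ 10^(L_i/10)).
Σ 10^(L/10) = 10^(77.7/10) + 10^(89.3/10) + 10^(90.9/10) + 10^(81.8/10) = 2.292e+09.
L_total = 10·log₁₀(2.292e+09) = 93.60 dB.

93.6 dB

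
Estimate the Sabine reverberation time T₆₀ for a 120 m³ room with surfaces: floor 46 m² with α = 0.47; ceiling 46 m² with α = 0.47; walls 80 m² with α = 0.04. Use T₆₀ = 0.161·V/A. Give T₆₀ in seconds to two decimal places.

Summing Sᵢαᵢ: 46·0.47 + 46·0.47 + 80·0.04 = 46.44 m².
T₆₀ = 0.161 × 120 / 46.44 = 0.416 s.

0.42 s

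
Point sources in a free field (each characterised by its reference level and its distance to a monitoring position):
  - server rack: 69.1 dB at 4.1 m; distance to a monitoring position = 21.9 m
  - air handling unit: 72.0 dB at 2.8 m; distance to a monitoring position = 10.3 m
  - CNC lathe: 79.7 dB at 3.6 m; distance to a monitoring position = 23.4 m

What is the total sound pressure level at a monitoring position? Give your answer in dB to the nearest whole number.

Propagate each source to the receiver with L = L_ref − 20·log₁₀(r/r_ref), then add intensities.
server rack: 69.1 − 20·log₁₀(21.9/4.1) = 69.1 − 14.55 = 54.55 dB.
air handling unit: 72.0 − 20·log₁₀(10.3/2.8) = 72.0 − 11.31 = 60.69 dB.
CNC lathe: 79.7 − 20·log₁₀(23.4/3.6) = 79.7 − 16.26 = 63.44 dB.
Σ 10^(L/10) = 3.665e+06 → L_total = 10·log₁₀(3.665e+06) = 65.64 dB.

66 dB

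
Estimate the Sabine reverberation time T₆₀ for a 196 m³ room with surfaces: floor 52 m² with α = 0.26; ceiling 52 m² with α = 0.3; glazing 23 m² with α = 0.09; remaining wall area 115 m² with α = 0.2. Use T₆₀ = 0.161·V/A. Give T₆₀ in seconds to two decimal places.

Summing Sᵢαᵢ: 52·0.26 + 52·0.3 + 23·0.09 + 115·0.2 = 54.19 m².
T₆₀ = 0.161 × 196 / 54.19 = 0.582 s.

0.58 s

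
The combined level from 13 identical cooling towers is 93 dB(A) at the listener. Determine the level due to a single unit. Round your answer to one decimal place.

81.9 dB(A)

For N identical incoherent sources L_total = L₁ + 10·log₁₀ N, so L₁ = 93 − 10·log₁₀(13) = 93 − 11.139.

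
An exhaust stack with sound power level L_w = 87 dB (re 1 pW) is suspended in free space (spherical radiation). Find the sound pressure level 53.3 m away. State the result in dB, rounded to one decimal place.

L_p = L_w − 10·log₁₀(4π·r²) with r = 53.3 m.
4π·r² = 3.57e+04 m², 10·log₁₀ of that is 45.527 dB.
L_p = 87 − 45.527 = 41.47 dB.

41.5 dB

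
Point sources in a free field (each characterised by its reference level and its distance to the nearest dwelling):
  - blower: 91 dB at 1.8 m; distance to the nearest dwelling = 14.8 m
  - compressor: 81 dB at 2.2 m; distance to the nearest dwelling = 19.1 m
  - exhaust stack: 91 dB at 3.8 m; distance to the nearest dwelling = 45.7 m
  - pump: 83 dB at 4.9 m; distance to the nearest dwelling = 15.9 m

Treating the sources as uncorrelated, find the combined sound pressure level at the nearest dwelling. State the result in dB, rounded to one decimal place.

76.8 dB

Propagate each source to the receiver with L = L_ref − 20·log₁₀(r/r_ref), then add intensities.
blower: 91 − 20·log₁₀(14.8/1.8) = 91 − 18.30 = 72.70 dB.
compressor: 81 − 20·log₁₀(19.1/2.2) = 81 − 18.77 = 62.23 dB.
exhaust stack: 91 − 20·log₁₀(45.7/3.8) = 91 − 21.60 = 69.40 dB.
pump: 83 − 20·log₁₀(15.9/4.9) = 83 − 10.22 = 72.78 dB.
Σ 10^(L/10) = 4.795e+07 → L_total = 10·log₁₀(4.795e+07) = 76.81 dB.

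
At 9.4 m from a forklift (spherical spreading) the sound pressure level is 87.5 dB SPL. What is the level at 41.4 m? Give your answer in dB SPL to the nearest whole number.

75 dB SPL

Point-source attenuation: ΔL = 20·log₁₀(r₂/r₁) = 20·log₁₀(41.4/9.4) = 12.877 dB.
L₂ = 87.5 − 20·log₁₀(41.4/9.4) = 87.5 − 12.877 = 74.62 dB SPL.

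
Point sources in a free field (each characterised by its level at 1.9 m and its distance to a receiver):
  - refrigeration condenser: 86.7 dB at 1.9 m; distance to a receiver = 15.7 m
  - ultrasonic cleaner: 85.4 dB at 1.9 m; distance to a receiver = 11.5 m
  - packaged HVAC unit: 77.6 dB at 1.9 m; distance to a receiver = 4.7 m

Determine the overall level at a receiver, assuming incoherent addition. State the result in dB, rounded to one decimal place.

74.1 dB

First find each source's level at the receiver (point-source: −20·log₁₀(r/r_ref)), then combine on an intensity basis.
refrigeration condenser: 86.7 − 20·log₁₀(15.7/1.9) = 86.7 − 18.34 = 68.36 dB.
ultrasonic cleaner: 85.4 − 20·log₁₀(11.5/1.9) = 85.4 − 15.64 = 69.76 dB.
packaged HVAC unit: 77.6 − 20·log₁₀(4.7/1.9) = 77.6 − 7.87 = 69.73 dB.
Σ 10^(L/10) = 2.572e+07 → L_total = 10·log₁₀(2.572e+07) = 74.10 dB.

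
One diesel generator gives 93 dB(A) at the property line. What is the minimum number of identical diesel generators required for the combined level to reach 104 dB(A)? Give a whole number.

The shortfall is 104 − 93 = 11.0 dB, and N units add 10·log₁₀ N, so need 10·log₁₀ N ≥ 11.0.
N ≥ 10^(11.0/10) = 12.589, so N = 13.

13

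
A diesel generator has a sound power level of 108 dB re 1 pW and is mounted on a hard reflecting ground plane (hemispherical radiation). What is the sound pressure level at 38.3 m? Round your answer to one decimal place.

Free-field hemispherical radiation: L_p = L_w − 10·log₁₀(2π·r²), r = 38.3 m.
2π·r² = 9217 m², 10·log₁₀ of that is 39.646 dB.
L_p = 108 − 39.646 = 68.35 dB.

68.4 dB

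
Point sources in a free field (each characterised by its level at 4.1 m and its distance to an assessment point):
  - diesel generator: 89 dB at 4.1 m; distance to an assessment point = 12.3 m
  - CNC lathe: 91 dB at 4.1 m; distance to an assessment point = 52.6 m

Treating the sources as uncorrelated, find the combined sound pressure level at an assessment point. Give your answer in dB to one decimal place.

79.8 dB

Propagate each source to the receiver with L = L_ref − 20·log₁₀(r/r_ref), then add intensities.
diesel generator: 89 − 20·log₁₀(12.3/4.1) = 89 − 9.54 = 79.46 dB.
CNC lathe: 91 − 20·log₁₀(52.6/4.1) = 91 − 22.16 = 68.84 dB.
Σ 10^(L/10) = 9.591e+07 → L_total = 10·log₁₀(9.591e+07) = 79.82 dB.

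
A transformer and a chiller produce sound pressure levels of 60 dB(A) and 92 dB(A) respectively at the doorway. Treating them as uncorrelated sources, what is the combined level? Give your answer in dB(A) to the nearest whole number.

92 dB(A)

For uncorrelated sources the intensities add, so convert each level to linear form, sum, and take 10·log₁₀ of the total.
Σ 10^(L/10) = 10^(60/10) + 10^(92/10) = 1.586e+09.
L_total = 10·log₁₀(1.586e+09) = 92.00 dB(A).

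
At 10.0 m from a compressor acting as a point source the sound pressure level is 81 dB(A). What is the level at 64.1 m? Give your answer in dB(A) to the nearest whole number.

Spherical spreading from a point source gives a 20·log₁₀(r₂/r₁) drop.
L₂ = 81 − 20·log₁₀(64.1/10.0) = 81 − 16.137 = 64.86 dB(A).

65 dB(A)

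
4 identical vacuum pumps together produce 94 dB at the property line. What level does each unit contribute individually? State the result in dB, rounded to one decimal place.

Dividing the total intensity by 4 lowers the level by 10·log₁₀ 4 = 6.021 dB: L₁ = 94 − 6.021.

88.0 dB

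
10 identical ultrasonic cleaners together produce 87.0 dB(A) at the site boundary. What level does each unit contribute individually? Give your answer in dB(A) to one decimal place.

For N identical incoherent sources L_total = L₁ + 10·log₁₀ N, so L₁ = 87.0 − 10·log₁₀(10) = 87.0 − 10.000.

77.0 dB(A)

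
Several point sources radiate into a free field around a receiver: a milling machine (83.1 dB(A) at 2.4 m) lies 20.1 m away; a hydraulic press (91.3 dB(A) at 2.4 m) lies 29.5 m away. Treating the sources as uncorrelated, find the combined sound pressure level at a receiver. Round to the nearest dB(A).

71 dB(A)

First find each source's level at the receiver (point-source: −20·log₁₀(r/r_ref)), then combine on an intensity basis.
milling machine: 83.1 − 20·log₁₀(20.1/2.4) = 83.1 − 18.46 = 64.64 dB(A).
hydraulic press: 91.3 − 20·log₁₀(29.5/2.4) = 91.3 − 21.79 = 69.51 dB(A).
Σ 10^(L/10) = 1.184e+07 → L_total = 10·log₁₀(1.184e+07) = 70.73 dB(A).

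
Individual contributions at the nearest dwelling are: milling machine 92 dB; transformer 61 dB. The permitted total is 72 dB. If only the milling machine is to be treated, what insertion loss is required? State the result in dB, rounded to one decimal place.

The untreated sources together contribute 10^(61/10) = 1.259e+06, i.e. 61.00 dB.
To meet 72 dB overall, the treated milling machine may contribute at most 10^(72/10) − 1.259e+06 = 1.459e+07, i.e. 71.64 dB.
So the milling machine must be reduced from 92 to 71.64 dB: IL = 20.36 dB.

20.4 dB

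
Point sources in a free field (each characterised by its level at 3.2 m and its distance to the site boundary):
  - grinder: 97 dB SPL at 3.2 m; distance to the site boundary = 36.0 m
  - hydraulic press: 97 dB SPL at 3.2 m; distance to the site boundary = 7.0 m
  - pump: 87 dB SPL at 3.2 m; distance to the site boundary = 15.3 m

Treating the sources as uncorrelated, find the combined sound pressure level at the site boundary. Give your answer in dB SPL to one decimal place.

Apply inverse-square spreading to bring every level to the receiver, then sum 10^(L/10).
grinder: 97 − 20·log₁₀(36.0/3.2) = 97 − 21.02 = 75.98 dB SPL.
hydraulic press: 97 − 20·log₁₀(7.0/3.2) = 97 − 6.80 = 90.20 dB SPL.
pump: 87 − 20·log₁₀(15.3/3.2) = 87 − 13.59 = 73.41 dB SPL.
Σ 10^(L/10) = 1.109e+09 → L_total = 10·log₁₀(1.109e+09) = 90.45 dB SPL.

90.4 dB SPL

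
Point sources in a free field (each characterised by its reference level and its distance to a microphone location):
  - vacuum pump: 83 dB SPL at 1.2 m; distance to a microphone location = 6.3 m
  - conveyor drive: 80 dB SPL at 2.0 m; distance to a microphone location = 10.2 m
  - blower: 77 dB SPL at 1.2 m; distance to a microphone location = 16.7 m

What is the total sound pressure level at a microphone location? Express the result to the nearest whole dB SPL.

Apply inverse-square spreading to bring every level to the receiver, then sum 10^(L/10).
vacuum pump: 83 − 20·log₁₀(6.3/1.2) = 83 − 14.40 = 68.60 dB SPL.
conveyor drive: 80 − 20·log₁₀(10.2/2.0) = 80 − 14.15 = 65.85 dB SPL.
blower: 77 − 20·log₁₀(16.7/1.2) = 77 − 22.87 = 54.13 dB SPL.
Σ 10^(L/10) = 1.134e+07 → L_total = 10·log₁₀(1.134e+07) = 70.55 dB SPL.

71 dB SPL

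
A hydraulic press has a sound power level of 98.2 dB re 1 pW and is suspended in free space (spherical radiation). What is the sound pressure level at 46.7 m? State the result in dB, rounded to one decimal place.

53.8 dB

The power spreads over a sphere of area 4π·r², so L_p = L_w − 10·log₁₀(4π·r²).
4π·r² = 2.741e+04 m², 10·log₁₀ of that is 44.378 dB.
L_p = 98.2 − 44.378 = 53.82 dB.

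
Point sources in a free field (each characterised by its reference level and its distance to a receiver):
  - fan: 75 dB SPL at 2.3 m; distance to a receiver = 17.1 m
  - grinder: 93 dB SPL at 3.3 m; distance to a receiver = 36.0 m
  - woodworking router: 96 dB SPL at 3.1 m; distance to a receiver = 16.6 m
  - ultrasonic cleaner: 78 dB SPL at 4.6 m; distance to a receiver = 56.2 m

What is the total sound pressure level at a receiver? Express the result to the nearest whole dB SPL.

82 dB SPL

Apply inverse-square spreading to bring every level to the receiver, then sum 10^(L/10).
fan: 75 − 20·log₁₀(17.1/2.3) = 75 − 17.43 = 57.57 dB SPL.
grinder: 93 − 20·log₁₀(36.0/3.3) = 93 − 20.76 = 72.24 dB SPL.
woodworking router: 96 − 20·log₁₀(16.6/3.1) = 96 − 14.57 = 81.43 dB SPL.
ultrasonic cleaner: 78 − 20·log₁₀(56.2/4.6) = 78 − 21.74 = 56.26 dB SPL.
Σ 10^(L/10) = 1.566e+08 → L_total = 10·log₁₀(1.566e+08) = 81.95 dB SPL.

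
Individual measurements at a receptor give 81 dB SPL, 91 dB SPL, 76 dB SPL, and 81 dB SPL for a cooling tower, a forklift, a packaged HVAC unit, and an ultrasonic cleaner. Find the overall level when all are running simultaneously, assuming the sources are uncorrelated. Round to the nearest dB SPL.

92 dB SPL

Incoherent sources combine by intensity addition: L_total = 10·log₁₀(Σ 10^(L_i/10)).
Σ 10^(L/10) = 10^(81/10) + 10^(91/10) + 10^(76/10) + 10^(81/10) = 1.551e+09.
L_total = 10·log₁₀(1.551e+09) = 91.90 dB SPL.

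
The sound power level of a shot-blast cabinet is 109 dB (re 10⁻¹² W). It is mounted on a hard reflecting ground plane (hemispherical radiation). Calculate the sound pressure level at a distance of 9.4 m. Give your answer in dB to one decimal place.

The power spreads over a hemisphere of area 2π·r², so L_p = L_w − 10·log₁₀(2π·r²).
2π·r² = 555.2 m², 10·log₁₀ of that is 27.444 dB.
L_p = 109 − 27.444 = 81.56 dB.

81.6 dB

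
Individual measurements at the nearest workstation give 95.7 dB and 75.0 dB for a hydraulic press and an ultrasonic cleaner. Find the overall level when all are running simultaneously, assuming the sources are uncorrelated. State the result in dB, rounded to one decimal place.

Incoherent sources combine by intensity addition: L_total = 10·log₁₀(Σ 10^(L_i/10)).
Σ 10^(L/10) = 10^(95.7/10) + 10^(75.0/10) = 3.747e+09.
L_total = 10·log₁₀(3.747e+09) = 95.74 dB.

95.7 dB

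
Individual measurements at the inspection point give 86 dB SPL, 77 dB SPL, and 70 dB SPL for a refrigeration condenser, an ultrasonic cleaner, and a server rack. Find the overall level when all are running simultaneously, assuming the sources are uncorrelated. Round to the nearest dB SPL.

87 dB SPL

For uncorrelated sources the intensities add, so convert each level to linear form, sum, and take 10·log₁₀ of the total.
Σ 10^(L/10) = 10^(86/10) + 10^(77/10) + 10^(70/10) = 4.582e+08.
L_total = 10·log₁₀(4.582e+08) = 86.61 dB SPL.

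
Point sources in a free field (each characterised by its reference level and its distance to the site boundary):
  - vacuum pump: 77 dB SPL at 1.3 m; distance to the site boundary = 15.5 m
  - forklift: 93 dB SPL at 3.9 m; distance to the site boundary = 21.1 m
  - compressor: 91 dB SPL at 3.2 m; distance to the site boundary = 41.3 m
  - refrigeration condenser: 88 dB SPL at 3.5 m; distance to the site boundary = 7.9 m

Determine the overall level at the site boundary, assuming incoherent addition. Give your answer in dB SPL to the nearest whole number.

Propagate each source to the receiver with L = L_ref − 20·log₁₀(r/r_ref), then add intensities.
vacuum pump: 77 − 20·log₁₀(15.5/1.3) = 77 − 21.53 = 55.47 dB SPL.
forklift: 93 − 20·log₁₀(21.1/3.9) = 93 − 14.66 = 78.34 dB SPL.
compressor: 91 − 20·log₁₀(41.3/3.2) = 91 − 22.22 = 68.78 dB SPL.
refrigeration condenser: 88 − 20·log₁₀(7.9/3.5) = 88 − 7.07 = 80.93 dB SPL.
Σ 10^(L/10) = 1.999e+08 → L_total = 10·log₁₀(1.999e+08) = 83.01 dB SPL.

83 dB SPL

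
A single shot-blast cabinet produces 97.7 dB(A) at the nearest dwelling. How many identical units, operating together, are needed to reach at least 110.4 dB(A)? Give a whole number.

N identical sources give L₁ + 10·log₁₀ N, so require 10·log₁₀ N ≥ 110.4 − 97.7 = 12.7 dB.
N ≥ 10^(12.7/10) = 18.621, so N = 19.

19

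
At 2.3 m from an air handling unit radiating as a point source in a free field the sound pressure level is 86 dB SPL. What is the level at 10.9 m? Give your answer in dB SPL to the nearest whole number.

For a point source, L₂ = L₁ − 20·log₁₀(r₂/r₁).
L₂ = 86 − 20·log₁₀(10.9/2.3) = 86 − 13.514 = 72.49 dB SPL.

72 dB SPL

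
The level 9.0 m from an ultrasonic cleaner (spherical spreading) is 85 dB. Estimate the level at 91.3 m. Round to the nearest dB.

Spherical spreading from a point source gives a 20·log₁₀(r₂/r₁) drop.
L₂ = 85 − 20·log₁₀(91.3/9.0) = 85 − 20.125 = 64.88 dB.

65 dB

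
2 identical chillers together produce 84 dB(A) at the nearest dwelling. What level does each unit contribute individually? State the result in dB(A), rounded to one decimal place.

81.0 dB(A)

For N identical incoherent sources L_total = L₁ + 10·log₁₀ N, so L₁ = 84 − 10·log₁₀(2) = 84 − 3.010.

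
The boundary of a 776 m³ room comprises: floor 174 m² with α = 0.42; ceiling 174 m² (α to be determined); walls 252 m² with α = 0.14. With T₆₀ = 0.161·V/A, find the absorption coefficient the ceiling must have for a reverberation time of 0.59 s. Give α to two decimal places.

0.59

A = 0.161·V/T₆₀ = 0.161·776/0.59 = 211.76 m² sabins.
Absorption from the other surfaces = 174·0.42 + 252·0.14 = 108.36 m², so the ceiling must supply 103.40 m² over 174 m².
α = 103.40/174 = 0.594.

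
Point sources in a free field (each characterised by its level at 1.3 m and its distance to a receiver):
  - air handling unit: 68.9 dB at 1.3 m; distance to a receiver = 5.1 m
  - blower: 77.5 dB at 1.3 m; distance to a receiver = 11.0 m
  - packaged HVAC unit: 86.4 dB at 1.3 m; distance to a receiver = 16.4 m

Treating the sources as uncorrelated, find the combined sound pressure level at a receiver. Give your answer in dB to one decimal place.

66.1 dB

First find each source's level at the receiver (point-source: −20·log₁₀(r/r_ref)), then combine on an intensity basis.
air handling unit: 68.9 − 20·log₁₀(5.1/1.3) = 68.9 − 11.87 = 57.03 dB.
blower: 77.5 − 20·log₁₀(11.0/1.3) = 77.5 − 18.55 = 58.95 dB.
packaged HVAC unit: 86.4 − 20·log₁₀(16.4/1.3) = 86.4 − 22.02 = 64.38 dB.
Σ 10^(L/10) = 4.033e+06 → L_total = 10·log₁₀(4.033e+06) = 66.06 dB.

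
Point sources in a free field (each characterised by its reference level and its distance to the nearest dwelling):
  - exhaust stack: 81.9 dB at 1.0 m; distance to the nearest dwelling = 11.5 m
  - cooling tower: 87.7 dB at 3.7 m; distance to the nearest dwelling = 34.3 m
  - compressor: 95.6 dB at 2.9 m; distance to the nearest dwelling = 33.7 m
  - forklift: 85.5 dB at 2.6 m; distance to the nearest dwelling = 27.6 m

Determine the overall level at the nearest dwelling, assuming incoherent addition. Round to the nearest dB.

Propagate each source to the receiver with L = L_ref − 20·log₁₀(r/r_ref), then add intensities.
exhaust stack: 81.9 − 20·log₁₀(11.5/1.0) = 81.9 − 21.21 = 60.69 dB.
cooling tower: 87.7 − 20·log₁₀(34.3/3.7) = 87.7 − 19.34 = 68.36 dB.
compressor: 95.6 − 20·log₁₀(33.7/2.9) = 95.6 − 21.30 = 74.30 dB.
forklift: 85.5 − 20·log₁₀(27.6/2.6) = 85.5 − 20.52 = 64.98 dB.
Σ 10^(L/10) = 3.806e+07 → L_total = 10·log₁₀(3.806e+07) = 75.80 dB.

76 dB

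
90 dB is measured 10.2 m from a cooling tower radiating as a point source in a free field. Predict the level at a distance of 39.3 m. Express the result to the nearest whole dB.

Point-source attenuation: ΔL = 20·log₁₀(r₂/r₁) = 20·log₁₀(39.3/10.2) = 11.716 dB.
L₂ = 90 − 20·log₁₀(39.3/10.2) = 90 − 11.716 = 78.28 dB.

78 dB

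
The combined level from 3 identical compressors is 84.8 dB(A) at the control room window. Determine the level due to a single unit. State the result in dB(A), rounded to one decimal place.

Dividing the total intensity by 3 lowers the level by 10·log₁₀ 3 = 4.771 dB: L₁ = 84.8 − 4.771.

80.0 dB(A)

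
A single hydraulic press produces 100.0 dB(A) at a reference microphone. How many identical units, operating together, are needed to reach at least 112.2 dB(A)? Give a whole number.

17

The shortfall is 112.2 − 100.0 = 12.2 dB, and N units add 10·log₁₀ N, so need 10·log₁₀ N ≥ 12.2.
N ≥ 10^(12.2/10) = 16.596, so N = 17.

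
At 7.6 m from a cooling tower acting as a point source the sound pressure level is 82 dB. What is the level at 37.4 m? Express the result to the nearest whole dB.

68 dB

For a point source, L₂ = L₁ − 20·log₁₀(r₂/r₁).
L₂ = 82 − 20·log₁₀(37.4/7.6) = 82 − 13.841 = 68.16 dB.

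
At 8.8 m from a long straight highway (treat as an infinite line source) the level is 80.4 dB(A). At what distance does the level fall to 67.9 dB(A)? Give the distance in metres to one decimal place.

156.5 m

For a line source L₁ − L₂ = 10·log₁₀(r₂/r₁), so r₂ = r₁·10^((L₁−L₂)/10).
r₂ = 8.8·10^((80.4−67.9)/10) = 8.8·10^(12.5/10) = 156.49 m.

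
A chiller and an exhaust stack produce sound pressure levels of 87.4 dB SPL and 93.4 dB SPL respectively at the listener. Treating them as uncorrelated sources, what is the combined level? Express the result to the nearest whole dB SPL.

94 dB SPL

Incoherent sources combine by intensity addition: L_total = 10·log₁₀(Σ 10^(L_i/10)).
Σ 10^(L/10) = 10^(87.4/10) + 10^(93.4/10) = 2.737e+09.
L_total = 10·log₁₀(2.737e+09) = 94.37 dB SPL.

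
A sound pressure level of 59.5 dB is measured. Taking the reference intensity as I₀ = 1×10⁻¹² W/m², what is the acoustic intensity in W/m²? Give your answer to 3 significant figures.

8.91e-07 W/m²

L = 10·log₁₀(I/I₀) ⇒ I = I₀·10^(L/10) = 10⁻¹² × 10^5.95.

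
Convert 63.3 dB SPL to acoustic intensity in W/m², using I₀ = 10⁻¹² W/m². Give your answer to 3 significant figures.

I = I₀·10^(L/10) = 10⁻¹² × 10^(63.3/10) = 10^(-5.670).

2.14e-06 W/m²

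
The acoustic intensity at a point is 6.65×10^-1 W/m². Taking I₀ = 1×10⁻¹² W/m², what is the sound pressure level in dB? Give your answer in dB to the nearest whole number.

I/I₀ = 6.65×10^-1/10⁻¹² = 6.65×10^11, and L = 10·log₁₀(I/I₀).
L = 10·(0.8228 + 11) = 118.23 dB.

118 dB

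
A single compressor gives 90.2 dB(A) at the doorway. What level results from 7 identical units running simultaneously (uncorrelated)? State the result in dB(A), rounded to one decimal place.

N identical incoherent sources raise the level by 10·log₁₀ N.
L_total = 90.2 + 10·log₁₀(7) = 90.2 + 8.451 = 98.65 dB(A).

98.7 dB(A)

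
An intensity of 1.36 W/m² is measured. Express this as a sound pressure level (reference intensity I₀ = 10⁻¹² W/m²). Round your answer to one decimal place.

L = 10·log₁₀(I/I₀) = 10·log₁₀(1.36/10⁻¹²) = 10·log₁₀(1.36×10^12).
L = 10·(0.1335 + 12) = 121.34 dB.

121.3 dB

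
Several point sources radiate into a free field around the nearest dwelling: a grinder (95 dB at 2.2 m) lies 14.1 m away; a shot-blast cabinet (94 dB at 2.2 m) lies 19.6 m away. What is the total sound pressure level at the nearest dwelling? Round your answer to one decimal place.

80.4 dB

First find each source's level at the receiver (point-source: −20·log₁₀(r/r_ref)), then combine on an intensity basis.
grinder: 95 − 20·log₁₀(14.1/2.2) = 95 − 16.14 = 78.86 dB.
shot-blast cabinet: 94 − 20·log₁₀(19.6/2.2) = 94 − 19.00 = 75.00 dB.
Σ 10^(L/10) = 1.086e+08 → L_total = 10·log₁₀(1.086e+08) = 80.36 dB.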